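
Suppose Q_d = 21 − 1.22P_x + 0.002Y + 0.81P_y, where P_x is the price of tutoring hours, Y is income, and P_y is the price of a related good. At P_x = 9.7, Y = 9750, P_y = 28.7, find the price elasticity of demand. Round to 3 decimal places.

First evaluate Q_d: 21 − 1.22(9.7) + 0.002(9750) + 0.81(28.7) = 21 − 11.834 + 19.5 + 23.247 = 51.913.
∂Q_d/∂P_x = −1.22, so E_p = (−1.22)·(9.7/51.913) ≈ -0.228.
|E_p| < 1: demand is inelastic.

-0.228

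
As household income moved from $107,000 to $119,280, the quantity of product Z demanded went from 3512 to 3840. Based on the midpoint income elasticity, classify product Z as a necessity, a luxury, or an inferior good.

necessity

%ΔQ = (3840 − 3512)/[(3512+3840)/2] = 328/3676 ≈ 0.0892.
%ΔY = (119,280 − 107,000)/[(107,000+119,280)/2] = 12280/113140 ≈ 0.1085.
E_I = %ΔQ/%ΔY ≈ 0.822.
E_I ∈ (0,1): normal good (necessity).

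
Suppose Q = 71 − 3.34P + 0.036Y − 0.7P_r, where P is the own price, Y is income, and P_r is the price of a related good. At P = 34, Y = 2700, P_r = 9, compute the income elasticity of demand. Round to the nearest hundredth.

Substituting, Q = 71 − 3.34(34) + 0.036(2700) − 0.7(9) = 71 − 113.56 + 97.2 − 6.3 = 48.34.
∂Q/∂Y = +0.036, so E_I = 0.036·(2700/48.34) ≈ 2.01.
E_I > 1: normal good (luxury).

2.01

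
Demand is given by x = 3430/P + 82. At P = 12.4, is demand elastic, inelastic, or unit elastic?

inelastic

At P = 12.4, x = 358.6129.
dx/dP = −3430/P² = −22.3075.
Point elasticity E = (dx/dP)·(P/x) = -22.3075 × 12.4/358.6129 ≈ -0.771.
|E| ≈ 0.771 < 1, so demand is inelastic.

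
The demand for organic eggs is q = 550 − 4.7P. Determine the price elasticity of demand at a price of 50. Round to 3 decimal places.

-0.746

At P = 50, q = 315.
dq/dP = −4.7.
Point elasticity E = (dq/dP)·(P/q) = -4.7 × 50/315 ≈ -0.746.
|E| < 1, so demand is inelastic at this price.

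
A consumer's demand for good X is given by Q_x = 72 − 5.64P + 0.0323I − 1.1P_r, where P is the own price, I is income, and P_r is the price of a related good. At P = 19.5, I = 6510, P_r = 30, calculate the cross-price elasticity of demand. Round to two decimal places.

-0.24

At the given point, Q_x = 72 − 5.64(19.5) + 0.0323(6510) − 1.1(30) = 72 − 109.98 + 210.273 − 33 = 139.293.
∂Q_x/∂P_r = −1.1, so E_xy = -1.1·(30/139.293) ≈ -0.24.
E_xy < 0: the goods are complements.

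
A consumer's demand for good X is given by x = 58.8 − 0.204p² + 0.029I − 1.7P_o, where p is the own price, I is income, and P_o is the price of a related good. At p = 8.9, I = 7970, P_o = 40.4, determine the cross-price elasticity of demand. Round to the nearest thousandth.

At the given point, x = 58.8 − 0.204(8.9)² + 0.029(7970) − 1.7(40.4) = 58.8 − 16.1588 + 231.13 − 68.68 = 205.0912.
∂x/∂P_o = −1.7, so E_xy = -1.7·(40.4/205.0912) ≈ -0.335.
E_xy < 0: the goods are complements.

-0.335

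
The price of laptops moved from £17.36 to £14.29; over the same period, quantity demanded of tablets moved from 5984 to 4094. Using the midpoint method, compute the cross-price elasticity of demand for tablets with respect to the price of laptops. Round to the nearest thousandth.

%ΔQ_x = (4094 − 5984)/[(5984+4094)/2] = -1890/5039 ≈ -0.3751.
%ΔP_y = (14.29 − 17.36)/[(17.36+14.29)/2] ≈ -0.1940.
E_xy = -0.3751/-0.1940 ≈ 1.933.
E_xy > 0, so tablets and laptops are substitutes.

1.933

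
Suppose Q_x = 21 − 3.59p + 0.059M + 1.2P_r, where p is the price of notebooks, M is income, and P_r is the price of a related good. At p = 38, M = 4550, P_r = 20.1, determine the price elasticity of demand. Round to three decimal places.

First evaluate Q_x: 21 − 3.59(38) + 0.059(4550) + 1.2(20.1) = 21 − 136.42 + 268.45 + 24.12 = 177.15.
∂Q_x/∂p = −3.59, so E_p = (−3.59)·(38/177.15) ≈ -0.770.
|E_p| < 1: demand is inelastic.

-0.770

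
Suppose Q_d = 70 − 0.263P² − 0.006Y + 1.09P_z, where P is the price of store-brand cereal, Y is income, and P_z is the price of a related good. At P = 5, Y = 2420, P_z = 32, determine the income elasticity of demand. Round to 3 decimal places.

-0.173

First evaluate Q_d: 70 − 0.263(5)² − 0.006(2420) + 1.09(32) = 70 − 6.575 − 14.52 + 34.88 = 83.785.
∂Q_d/∂Y = −0.006, so E_I = -0.006·(2420/83.785) ≈ -0.173.
E_I < 0: inferior good.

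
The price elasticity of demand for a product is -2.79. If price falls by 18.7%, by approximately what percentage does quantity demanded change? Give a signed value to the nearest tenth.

%ΔQ ≈ E × %ΔP = (-2.79) × (-18.7%) ≈ 52.2%.

52.2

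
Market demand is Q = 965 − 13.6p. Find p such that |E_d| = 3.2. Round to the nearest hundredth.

54.06

Set −bp/(a − bp) = −3.2 ⇒ bp = 3.2(a − bp) ⇒ bp(1+3.2) = 3.2·a.
p = 3.2·965/(13.6·4.2) ≈ 54.06.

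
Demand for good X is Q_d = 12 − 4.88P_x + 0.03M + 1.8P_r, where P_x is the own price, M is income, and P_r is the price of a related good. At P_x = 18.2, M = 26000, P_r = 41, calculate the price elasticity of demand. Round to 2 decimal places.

At the given point, Q_d = 12 − 4.88(18.2) + 0.03(26000) + 1.8(41) = 12 − 88.816 + 780 + 73.8 = 776.984.
∂Q_d/∂P_x = −4.88, so E_p = (−4.88)·(18.2/776.984) ≈ -0.11.
|E_p| < 1: demand is inelastic.

-0.11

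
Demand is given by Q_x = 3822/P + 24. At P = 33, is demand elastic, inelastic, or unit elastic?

At P = 33, Q_x = 139.8182.
dQ_x/dP = −3822/P² = −3.5096.
Point elasticity E = (dQ_x/dP)·(P/Q_x) = -3.5096 × 33/139.8182 ≈ -0.828.
|E| ≈ 0.828 < 1, so demand is inelastic.

inelastic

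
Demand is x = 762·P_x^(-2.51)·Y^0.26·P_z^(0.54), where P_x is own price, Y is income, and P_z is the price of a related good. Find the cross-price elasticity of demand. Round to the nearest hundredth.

For a Cobb–Douglas (constant-elasticity) form x = A·P_z^α·…, the elasticity with respect to P_z equals the exponent α at every point.
Here the exponent on P_z is 0.54, so the cross-price elasticity of demand is 0.54.

0.54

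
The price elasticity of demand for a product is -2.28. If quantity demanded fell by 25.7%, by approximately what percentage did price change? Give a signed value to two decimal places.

11.27

%ΔQ ≈ E × %ΔP ⇒ %ΔP = %ΔQ / E = (-25.7%)/(-2.28) ≈ 11.27%.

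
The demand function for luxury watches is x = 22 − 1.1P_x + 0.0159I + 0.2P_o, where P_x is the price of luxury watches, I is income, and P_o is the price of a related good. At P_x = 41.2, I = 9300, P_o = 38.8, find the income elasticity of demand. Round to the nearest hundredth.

1.12

First evaluate x: 22 − 1.1(41.2) + 0.0159(9300) + 0.2(38.8) = 22 − 45.32 + 147.87 + 7.76 = 132.31.
∂x/∂I = +0.0159, so E_I = 0.0159·(9300/132.31) ≈ 1.12.
E_I > 1: normal good (luxury).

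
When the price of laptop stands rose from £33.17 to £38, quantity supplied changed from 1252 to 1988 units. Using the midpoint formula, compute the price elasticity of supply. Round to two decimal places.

3.35

%ΔQ = (1988 − 1252)/[(1252 + 1988)/2] = 736/1620 ≈ 0.4543.
%ΔP = (38 − 33.17)/[(33.17 + 38)/2] = 4.83/35.585 ≈ 0.1357.
Arc elasticity E = %ΔQ/%ΔP ≈ 0.4543/0.1357 ≈ 3.35.
|E| > 1: supply is elastic over this range.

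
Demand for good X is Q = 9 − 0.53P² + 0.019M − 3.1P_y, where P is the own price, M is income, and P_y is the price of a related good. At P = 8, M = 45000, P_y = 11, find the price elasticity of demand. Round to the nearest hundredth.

-0.09

At the given point, Q = 9 − 0.53(8)² + 0.019(45000) − 3.1(11) = 9 − 33.92 + 855 − 34.1 = 795.98.
∂Q/∂P = −2·0.53·P = -8.48, so E_p = -8.48·(8/795.98) ≈ -0.09.
|E_p| < 1: demand is inelastic.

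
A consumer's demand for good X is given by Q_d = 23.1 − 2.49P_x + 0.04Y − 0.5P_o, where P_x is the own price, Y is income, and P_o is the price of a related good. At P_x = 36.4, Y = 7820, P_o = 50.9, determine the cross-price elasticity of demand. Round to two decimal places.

-0.12

First evaluate Q_d: 23.1 − 2.49(36.4) + 0.04(7820) − 0.5(50.9) = 23.1 − 90.636 + 312.8 − 25.45 = 219.814.
∂Q_d/∂P_o = −0.5, so E_xy = -0.5·(50.9/219.814) ≈ -0.12.
E_xy < 0: the goods are complements.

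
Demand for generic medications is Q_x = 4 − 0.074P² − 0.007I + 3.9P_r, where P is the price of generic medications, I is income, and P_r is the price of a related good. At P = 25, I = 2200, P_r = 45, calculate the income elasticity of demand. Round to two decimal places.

-0.13

Evaluating quantity at (P, I, P_r) gives Q_x = 4 − 0.074(25)² − 0.007(2200) + 3.9(45) = 4 − 46.25 − 15.4 + 175.5 = 117.85.
∂Q_x/∂I = −0.007, so E_I = -0.007·(2200/117.85) ≈ -0.13.
E_I < 0: inferior good.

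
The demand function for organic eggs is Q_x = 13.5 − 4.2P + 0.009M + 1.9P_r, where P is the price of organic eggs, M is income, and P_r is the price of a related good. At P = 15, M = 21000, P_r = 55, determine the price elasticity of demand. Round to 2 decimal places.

-0.26

Evaluating quantity at (P, M, P_r) gives Q_x = 13.5 − 4.2(15) + 0.009(21000) + 1.9(55) = 13.5 − 63 + 189 + 104.5 = 244.
∂Q_x/∂P = −4.2, so E_p = (−4.2)·(15/244) ≈ -0.26.
|E_p| < 1: demand is inelastic.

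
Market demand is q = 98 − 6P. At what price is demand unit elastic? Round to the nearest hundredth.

8.17

For linear demand q = a − bP, E = −bP/(a − bP). |E| = 1 ⇒ bP = a − bP ⇒ P = a/(2b).
P = 98/(2·6) ≈ 8.17.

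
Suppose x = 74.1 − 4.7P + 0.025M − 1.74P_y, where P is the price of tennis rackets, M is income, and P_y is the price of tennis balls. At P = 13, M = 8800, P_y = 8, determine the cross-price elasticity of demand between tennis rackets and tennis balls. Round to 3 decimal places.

-0.064

Substituting, x = 74.1 − 4.7(13) + 0.025(8800) − 1.74(8) = 74.1 − 61.1 + 220 − 13.92 = 219.08.
∂x/∂P_y = −1.74, so E_xy = -1.74·(8/219.08) ≈ -0.064.
E_xy < 0: the goods are complements.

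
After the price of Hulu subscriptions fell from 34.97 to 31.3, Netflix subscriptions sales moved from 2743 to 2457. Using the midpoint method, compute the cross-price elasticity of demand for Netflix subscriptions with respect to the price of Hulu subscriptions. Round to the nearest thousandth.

0.993

%ΔQ_x = (2457 − 2743)/[(2743+2457)/2] = -286/2600 ≈ -0.1100.
%ΔP_y = (31.3 − 34.97)/[(34.97+31.3)/2] ≈ -0.1108.
E_xy = -0.1100/-0.1108 ≈ 0.993.
E_xy > 0, so Netflix subscriptions and Hulu subscriptions are substitutes.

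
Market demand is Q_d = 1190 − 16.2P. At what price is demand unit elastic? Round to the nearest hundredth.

For linear demand Q_d = a − bP, E = −bP/(a − bP). |E| = 1 ⇒ bP = a − bP ⇒ P = a/(2b).
P = 1190/(2·16.2) ≈ 36.73.

36.73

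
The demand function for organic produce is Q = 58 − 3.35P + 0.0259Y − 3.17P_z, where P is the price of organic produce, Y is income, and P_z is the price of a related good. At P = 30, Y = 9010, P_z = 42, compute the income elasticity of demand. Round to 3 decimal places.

At the given point, Q = 58 − 3.35(30) + 0.0259(9010) − 3.17(42) = 58 − 100.5 + 233.359 − 133.14 = 57.719.
∂Q/∂Y = +0.0259, so E_I = 0.0259·(9010/57.719) ≈ 4.043.
E_I > 1: normal good (luxury).

4.043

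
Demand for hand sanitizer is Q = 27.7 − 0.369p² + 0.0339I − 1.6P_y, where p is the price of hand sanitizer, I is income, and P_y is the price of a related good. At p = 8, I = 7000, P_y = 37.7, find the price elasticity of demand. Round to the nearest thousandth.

Substituting, Q = 27.7 − 0.369(8)² + 0.0339(7000) − 1.6(37.7) = 27.7 − 23.616 + 237.3 − 60.32 = 181.064.
∂Q/∂p = −2·0.369·p = -5.904, so E_p = -5.904·(8/181.064) ≈ -0.261.
|E_p| < 1: demand is inelastic.

-0.261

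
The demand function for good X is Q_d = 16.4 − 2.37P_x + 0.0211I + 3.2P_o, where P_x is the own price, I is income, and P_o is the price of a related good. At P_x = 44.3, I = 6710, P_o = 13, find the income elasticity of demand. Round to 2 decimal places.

First evaluate Q_d: 16.4 − 2.37(44.3) + 0.0211(6710) + 3.2(13) = 16.4 − 104.991 + 141.581 + 41.6 = 94.59.
∂Q_d/∂I = +0.0211, so E_I = 0.0211·(6710/94.59) ≈ 1.50.
E_I > 1: normal good (luxury).

1.50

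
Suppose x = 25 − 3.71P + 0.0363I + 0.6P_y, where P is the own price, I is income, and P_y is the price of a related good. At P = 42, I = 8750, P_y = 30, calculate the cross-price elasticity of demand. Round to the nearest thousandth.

Evaluating quantity at (P, I, P_y) gives x = 25 − 3.71(42) + 0.0363(8750) + 0.6(30) = 25 − 155.82 + 317.625 + 18 = 204.805.
∂x/∂P_y = +0.6, so E_xy = 0.6·(30/204.805) ≈ 0.088.
E_xy > 0: the goods are substitutes.

0.088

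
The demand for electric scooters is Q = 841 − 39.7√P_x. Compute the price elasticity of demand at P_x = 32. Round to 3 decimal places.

-0.182

At P_x = 32, Q = 616.4229.
dQ/dP_x = −39.7/(2√P_x) = −39.7/(2·5.6569).
Point elasticity E = (dQ/dP_x)·(P_x/Q) = -3.509 × 32/616.4229 ≈ -0.182.
|E| < 1, so demand is inelastic at this price.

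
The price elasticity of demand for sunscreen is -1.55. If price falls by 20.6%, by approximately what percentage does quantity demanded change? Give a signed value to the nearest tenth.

31.9

%ΔQ ≈ E × %ΔP = (-1.55) × (-20.6%) ≈ 31.9%.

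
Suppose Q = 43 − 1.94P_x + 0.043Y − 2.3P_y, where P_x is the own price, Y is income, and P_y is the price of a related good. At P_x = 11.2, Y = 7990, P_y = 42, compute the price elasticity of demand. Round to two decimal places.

Substituting, Q = 43 − 1.94(11.2) + 0.043(7990) − 2.3(42) = 43 − 21.728 + 343.57 − 96.6 = 268.242.
∂Q/∂P_x = −1.94, so E_p = (−1.94)·(11.2/268.242) ≈ -0.08.
|E_p| < 1: demand is inelastic.

-0.08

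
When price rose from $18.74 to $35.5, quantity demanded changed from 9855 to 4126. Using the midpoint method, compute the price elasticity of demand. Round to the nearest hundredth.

-1.33

%Δq = (4126 − 9855)/[(9855 + 4126)/2] = -5729/6990.5 ≈ -0.8195.
%Δp = (35.5 − 18.74)/[(18.74 + 35.5)/2] = 16.76/27.12 ≈ 0.6180.
Arc elasticity E = %Δq/%Δp ≈ -0.8195/0.6180 ≈ -1.33.
|E| > 1: demand is elastic over this range.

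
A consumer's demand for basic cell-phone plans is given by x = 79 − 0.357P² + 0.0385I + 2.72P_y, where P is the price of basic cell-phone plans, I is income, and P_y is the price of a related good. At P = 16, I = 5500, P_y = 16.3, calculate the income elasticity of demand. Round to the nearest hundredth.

0.87

Evaluating quantity at (P, I, P_y) gives x = 79 − 0.357(16)² + 0.0385(5500) + 2.72(16.3) = 79 − 91.392 + 211.75 + 44.336 = 243.694.
∂x/∂I = +0.0385, so E_I = 0.0385·(5500/243.694) ≈ 0.87.
E_I ∈ (0,1): normal good (necessity).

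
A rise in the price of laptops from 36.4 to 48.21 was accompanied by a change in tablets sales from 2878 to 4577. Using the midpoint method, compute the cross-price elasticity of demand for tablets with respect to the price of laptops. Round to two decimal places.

1.63

%ΔQ_x = (4577 − 2878)/[(2878+4577)/2] = 1699/3727.5 ≈ 0.4558.
%ΔP_y = (48.21 − 36.4)/[(36.4+48.21)/2] ≈ 0.2792.
E_xy = 0.4558/0.2792 ≈ 1.63.
E_xy > 0, so tablets and laptops are substitutes.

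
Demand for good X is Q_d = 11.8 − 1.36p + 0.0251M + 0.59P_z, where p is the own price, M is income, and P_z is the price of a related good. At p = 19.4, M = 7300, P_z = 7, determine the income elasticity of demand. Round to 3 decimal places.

1.061

Evaluating quantity at (p, M, P_z) gives Q_d = 11.8 − 1.36(19.4) + 0.0251(7300) + 0.59(7) = 11.8 − 26.384 + 183.23 + 4.13 = 172.776.
∂Q_d/∂M = +0.0251, so E_I = 0.0251·(7300/172.776) ≈ 1.061.
E_I > 1: normal good (luxury).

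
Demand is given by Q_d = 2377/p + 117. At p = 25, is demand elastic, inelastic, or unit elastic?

At p = 25, Q_d = 212.08.
dQ_d/dp = −2377/p² = −3.8032.
Point elasticity E = (dQ_d/dp)·(p/Q_d) = -3.8032 × 25/212.08 ≈ -0.448.
|E| ≈ 0.448 < 1, so demand is inelastic.

inelastic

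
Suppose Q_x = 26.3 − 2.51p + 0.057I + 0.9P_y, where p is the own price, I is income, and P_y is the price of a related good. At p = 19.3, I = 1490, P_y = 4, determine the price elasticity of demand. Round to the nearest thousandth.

Evaluating quantity at (p, I, P_y) gives Q_x = 26.3 − 2.51(19.3) + 0.057(1490) + 0.9(4) = 26.3 − 48.443 + 84.93 + 3.6 = 66.387.
∂Q_x/∂p = −2.51, so E_p = (−2.51)·(19.3/66.387) ≈ -0.730.
|E_p| < 1: demand is inelastic.

-0.730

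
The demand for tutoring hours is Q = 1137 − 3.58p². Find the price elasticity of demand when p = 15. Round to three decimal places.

-4.860

At p = 15, Q = 331.5.
dQ/dp = −2·3.58·p = −107.4.
Point elasticity E = (dQ/dp)·(p/Q) = -107.4 × 15/331.5 ≈ -4.860.
|E| > 1, so demand is elastic at this price.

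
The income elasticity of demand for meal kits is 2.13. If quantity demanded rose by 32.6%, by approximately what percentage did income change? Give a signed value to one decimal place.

15.3

%ΔQ ≈ E × %ΔI ⇒ %ΔI = %ΔQ / E = (32.6%)/(2.13) ≈ 15.3%.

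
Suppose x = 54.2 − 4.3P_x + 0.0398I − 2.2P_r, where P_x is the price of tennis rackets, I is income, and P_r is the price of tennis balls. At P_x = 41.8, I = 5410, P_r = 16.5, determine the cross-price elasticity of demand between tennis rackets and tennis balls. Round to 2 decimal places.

-0.68

x = 54.2 − 4.3(41.8) + 0.0398(5410) − 2.2(16.5) = 54.2 − 179.74 + 215.318 − 36.3 = 53.478.
∂x/∂P_r = −2.2, so E_xy = -2.2·(16.5/53.478) ≈ -0.68.
E_xy < 0: the goods are complements.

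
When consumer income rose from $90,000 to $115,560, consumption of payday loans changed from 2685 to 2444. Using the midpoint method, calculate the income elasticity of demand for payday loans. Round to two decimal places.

-0.38

%ΔQ = (2444 − 2685)/[(2685+2444)/2] = -241/2564.5 ≈ -0.0940.
%ΔI = (115,560 − 90,000)/[(90,000+115,560)/2] = 25560/102780 ≈ 0.2487.
E_I = %ΔQ/%ΔI ≈ -0.38.
E_I < 0: inferior good.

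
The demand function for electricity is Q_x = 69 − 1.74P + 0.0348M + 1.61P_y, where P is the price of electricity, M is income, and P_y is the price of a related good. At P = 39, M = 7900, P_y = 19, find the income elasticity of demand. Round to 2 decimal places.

0.90

Substituting, Q_x = 69 − 1.74(39) + 0.0348(7900) + 1.61(19) = 69 − 67.86 + 274.92 + 30.59 = 306.65.
∂Q_x/∂M = +0.0348, so E_I = 0.0348·(7900/306.65) ≈ 0.90.
E_I ∈ (0,1): normal good (necessity).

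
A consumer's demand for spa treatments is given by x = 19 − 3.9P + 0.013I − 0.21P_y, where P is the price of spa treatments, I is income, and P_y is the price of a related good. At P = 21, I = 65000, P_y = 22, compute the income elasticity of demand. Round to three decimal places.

1.087

Evaluating quantity at (P, I, P_y) gives x = 19 − 3.9(21) + 0.013(65000) − 0.21(22) = 19 − 81.9 + 845 − 4.62 = 777.48.
∂x/∂I = +0.013, so E_I = 0.013·(65000/777.48) ≈ 1.087.
E_I > 1: normal good (luxury).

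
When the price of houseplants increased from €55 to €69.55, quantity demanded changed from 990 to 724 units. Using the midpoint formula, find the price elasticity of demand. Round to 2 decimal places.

-1.33

%Δq = (724 − 990)/[(990 + 724)/2] = -266/857 ≈ -0.3104.
%Δp = (69.55 − 55)/[(55 + 69.55)/2] = 14.55/62.275 ≈ 0.2336.
Arc elasticity E = %Δq/%Δp ≈ -0.3104/0.2336 ≈ -1.33.
|E| > 1: demand is elastic over this range.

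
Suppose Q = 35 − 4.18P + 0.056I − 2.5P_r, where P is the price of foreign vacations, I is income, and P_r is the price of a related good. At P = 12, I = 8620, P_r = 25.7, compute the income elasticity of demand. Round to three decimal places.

1.197

Q = 35 − 4.18(12) + 0.056(8620) − 2.5(25.7) = 35 − 50.16 + 482.72 − 64.25 = 403.31.
∂Q/∂I = +0.056, so E_I = 0.056·(8620/403.31) ≈ 1.197.
E_I > 1: normal good (luxury).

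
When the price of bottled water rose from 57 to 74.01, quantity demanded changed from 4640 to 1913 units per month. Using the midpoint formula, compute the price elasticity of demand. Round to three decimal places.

-3.205

%Δq = (1913 − 4640)/[(4640 + 1913)/2] = -2727/3276.5 ≈ -0.8323.
%ΔP = (74.01 − 57)/[(57 + 74.01)/2] = 17.01/65.505 ≈ 0.2597.
Arc elasticity E = %Δq/%ΔP ≈ -0.8323/0.2597 ≈ -3.205.
|E| > 1: demand is elastic over this range.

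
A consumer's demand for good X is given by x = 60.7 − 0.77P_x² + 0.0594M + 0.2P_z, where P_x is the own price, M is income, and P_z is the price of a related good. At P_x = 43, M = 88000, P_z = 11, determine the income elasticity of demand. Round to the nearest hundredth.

1.35

Substituting, x = 60.7 − 0.77(43)² + 0.0594(88000) + 0.2(11) = 60.7 − 1423.73 + 5227.2 + 2.2 = 3866.37.
∂x/∂M = +0.0594, so E_I = 0.0594·(88000/3866.37) ≈ 1.35.
E_I > 1: normal good (luxury).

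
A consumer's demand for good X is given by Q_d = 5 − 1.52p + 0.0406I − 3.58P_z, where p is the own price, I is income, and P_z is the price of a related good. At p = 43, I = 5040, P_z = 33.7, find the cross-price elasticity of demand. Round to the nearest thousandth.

-5.108

Evaluating quantity at (p, I, P_z) gives Q_d = 5 − 1.52(43) + 0.0406(5040) − 3.58(33.7) = 5 − 65.36 + 204.624 − 120.646 = 23.618.
∂Q_d/∂P_z = −3.58, so E_xy = -3.58·(33.7/23.618) ≈ -5.108.
E_xy < 0: the goods are complements.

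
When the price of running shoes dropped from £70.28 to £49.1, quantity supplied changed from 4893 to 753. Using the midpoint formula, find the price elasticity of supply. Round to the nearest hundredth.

4.13

%Δq = (753 − 4893)/[(4893 + 753)/2] = -4140/2823 ≈ -1.4665.
%Δp = (49.1 − 70.28)/[(70.28 + 49.1)/2] = -21.18/59.69 ≈ -0.3548.
Arc elasticity E = %Δq/%Δp ≈ -1.4665/-0.3548 ≈ 4.13.
|E| > 1: supply is elastic over this range.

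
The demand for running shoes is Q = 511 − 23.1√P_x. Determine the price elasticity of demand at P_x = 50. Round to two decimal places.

At P_x = 50, Q = 347.6583.
dQ/dP_x = −23.1/(2√P_x) = −23.1/(2·7.0711).
Point elasticity E = (dQ/dP_x)·(P_x/Q) = -1.6334 × 50/347.6583 ≈ -0.23.
|E| < 1, so demand is inelastic at this price.

-0.23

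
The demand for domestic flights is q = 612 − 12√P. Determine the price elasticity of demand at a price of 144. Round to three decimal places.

-0.154

At P = 144, q = 468.
dq/dP = −12/(2√P) = −12/(2·12).
Point elasticity E = (dq/dP)·(P/q) = -0.5 × 144/468 ≈ -0.154.
|E| < 1, so demand is inelastic at this price.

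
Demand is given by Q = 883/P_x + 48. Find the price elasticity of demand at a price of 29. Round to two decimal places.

At P_x = 29, Q = 78.4483.
dQ/dP_x = −883/P_x² = −1.0499.
Point elasticity E = (dQ/dP_x)·(P_x/Q) = -1.0499 × 29/78.4483 ≈ -0.39.
|E| < 1, so demand is inelastic at this price.

-0.39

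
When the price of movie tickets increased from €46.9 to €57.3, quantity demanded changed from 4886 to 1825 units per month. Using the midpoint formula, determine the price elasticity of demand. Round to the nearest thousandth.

%Δq = (1825 − 4886)/[(4886 + 1825)/2] = -3061/3355.5 ≈ -0.9122.
%Δp = (57.3 − 46.9)/[(46.9 + 57.3)/2] = 10.4/52.1 ≈ 0.1996.
Arc elasticity E = %Δq/%Δp ≈ -0.9122/0.1996 ≈ -4.570.
|E| > 1: demand is elastic over this range.

-4.570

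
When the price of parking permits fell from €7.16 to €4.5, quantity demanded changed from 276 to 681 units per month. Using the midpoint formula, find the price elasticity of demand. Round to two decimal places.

-1.86

%Δq = (681 − 276)/[(276 + 681)/2] = 405/478.5 ≈ 0.8464.
%Δp = (4.5 − 7.16)/[(7.16 + 4.5)/2] = -2.66/5.83 ≈ -0.4563.
Arc elasticity E = %Δq/%Δp ≈ 0.8464/-0.4563 ≈ -1.86.
|E| > 1: demand is elastic over this range.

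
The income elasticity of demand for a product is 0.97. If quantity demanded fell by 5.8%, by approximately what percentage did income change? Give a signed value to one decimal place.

-6.0

%ΔQ ≈ E × %ΔI ⇒ %ΔI = %ΔQ / E = (-5.8%)/(0.97) ≈ -6.0%.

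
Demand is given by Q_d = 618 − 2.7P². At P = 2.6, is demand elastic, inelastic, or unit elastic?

At P = 2.6, Q_d = 599.748.
dQ_d/dP = −2·2.7·P = −14.04.
Point elasticity E = (dQ_d/dP)·(P/Q_d) = -14.04 × 2.6/599.748 ≈ -0.061.
|E| ≈ 0.061 < 1, so demand is inelastic.

inelastic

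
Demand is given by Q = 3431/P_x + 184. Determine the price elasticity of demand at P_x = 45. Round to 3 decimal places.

At P_x = 45, Q = 260.2444.
dQ/dP_x = −3431/P_x² = −1.6943.
Point elasticity E = (dQ/dP_x)·(P_x/Q) = -1.6943 × 45/260.2444 ≈ -0.293.
|E| < 1, so demand is inelastic at this price.

-0.293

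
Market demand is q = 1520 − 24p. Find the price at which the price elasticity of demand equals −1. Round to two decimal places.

For linear demand q = a − bp, E = −bp/(a − bp). |E| = 1 ⇒ bp = a − bp ⇒ p = a/(2b).
p = 1520/(2·24) ≈ 31.67.

31.67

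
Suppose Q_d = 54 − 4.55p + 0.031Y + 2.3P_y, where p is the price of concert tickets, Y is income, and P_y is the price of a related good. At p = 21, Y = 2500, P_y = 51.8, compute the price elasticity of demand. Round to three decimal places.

-0.616

At the given point, Q_d = 54 − 4.55(21) + 0.031(2500) + 2.3(51.8) = 54 − 95.55 + 77.5 + 119.14 = 155.09.
∂Q_d/∂p = −4.55, so E_p = (−4.55)·(21/155.09) ≈ -0.616.
|E_p| < 1: demand is inelastic.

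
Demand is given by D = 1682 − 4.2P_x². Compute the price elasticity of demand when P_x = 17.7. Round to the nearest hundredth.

-7.19

At P_x = 17.7, D = 366.182.
dD/dP_x = −2·4.2·P_x = −148.68.
Point elasticity E = (dD/dP_x)·(P_x/D) = -148.68 × 17.7/366.182 ≈ -7.19.
|E| > 1, so demand is elastic at this price.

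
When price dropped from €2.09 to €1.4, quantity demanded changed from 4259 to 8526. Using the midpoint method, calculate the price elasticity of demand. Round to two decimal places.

-1.69

%Δq = (8526 − 4259)/[(4259 + 8526)/2] = 4267/6392.5 ≈ 0.6675.
%Δp = (1.4 − 2.09)/[(2.09 + 1.4)/2] = -0.69/1.745 ≈ -0.3954.
Arc elasticity E = %Δq/%Δp ≈ 0.6675/-0.3954 ≈ -1.69.
|E| > 1: demand is elastic over this range.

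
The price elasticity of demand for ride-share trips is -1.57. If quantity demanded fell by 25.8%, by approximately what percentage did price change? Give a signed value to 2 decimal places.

16.43

%ΔQ ≈ E × %ΔP ⇒ %ΔP = %ΔQ / E = (-25.8%)/(-1.57) ≈ 16.43%.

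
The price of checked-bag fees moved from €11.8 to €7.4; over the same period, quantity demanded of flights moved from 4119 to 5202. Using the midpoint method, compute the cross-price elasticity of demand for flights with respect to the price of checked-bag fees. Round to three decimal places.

%ΔQ_x = (5202 − 4119)/[(4119+5202)/2] = 1083/4660.5 ≈ 0.2324.
%ΔP_y = (7.4 − 11.8)/[(11.8+7.4)/2] ≈ -0.4583.
E_xy = 0.2324/-0.4583 ≈ -0.507.
E_xy < 0, so flights and checked-bag fees are complements.

-0.507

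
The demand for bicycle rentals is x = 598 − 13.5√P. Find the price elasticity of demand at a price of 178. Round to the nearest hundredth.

-0.22

At P = 178, x = 417.8875.
dx/dP = −13.5/(2√P) = −13.5/(2·13.3417).
Point elasticity E = (dx/dP)·(P/x) = -0.5059 × 178/417.8875 ≈ -0.22.
|E| < 1, so demand is inelastic at this price.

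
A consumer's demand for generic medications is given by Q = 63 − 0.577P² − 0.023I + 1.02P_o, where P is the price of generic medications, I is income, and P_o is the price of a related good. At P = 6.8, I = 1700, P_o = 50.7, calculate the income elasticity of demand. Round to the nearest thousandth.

Q = 63 − 0.577(6.8)² − 0.023(1700) + 1.02(50.7) = 63 − 26.6805 − 39.1 + 51.714 = 48.9335.
∂Q/∂I = −0.023, so E_I = -0.023·(1700/48.9335) ≈ -0.799.
E_I < 0: inferior good.

-0.799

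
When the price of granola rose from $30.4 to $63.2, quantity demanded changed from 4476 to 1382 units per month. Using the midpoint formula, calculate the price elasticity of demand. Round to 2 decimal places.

-1.51

%ΔQ = (1382 − 4476)/[(4476 + 1382)/2] = -3094/2929 ≈ -1.0563.
%Δp = (63.2 − 30.4)/[(30.4 + 63.2)/2] = 32.8/46.8 ≈ 0.7009.
Arc elasticity E = %ΔQ/%Δp ≈ -1.0563/0.7009 ≈ -1.51.
|E| > 1: demand is elastic over this range.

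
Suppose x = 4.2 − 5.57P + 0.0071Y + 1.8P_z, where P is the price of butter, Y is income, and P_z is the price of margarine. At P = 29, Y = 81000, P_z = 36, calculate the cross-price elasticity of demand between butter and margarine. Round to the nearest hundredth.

0.13

First evaluate x: 4.2 − 5.57(29) + 0.0071(81000) + 1.8(36) = 4.2 − 161.53 + 575.1 + 64.8 = 482.57.
∂x/∂P_z = +1.8, so E_xy = 1.8·(36/482.57) ≈ 0.13.
E_xy > 0: the goods are substitutes.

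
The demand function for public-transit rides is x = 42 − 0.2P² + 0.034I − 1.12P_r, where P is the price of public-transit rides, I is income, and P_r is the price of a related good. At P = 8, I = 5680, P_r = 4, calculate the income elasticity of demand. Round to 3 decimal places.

0.887

Evaluating quantity at (P, I, P_r) gives x = 42 − 0.2(8)² + 0.034(5680) − 1.12(4) = 42 − 12.8 + 193.12 − 4.48 = 217.84.
∂x/∂I = +0.034, so E_I = 0.034·(5680/217.84) ≈ 0.887.
E_I ∈ (0,1): normal good (necessity).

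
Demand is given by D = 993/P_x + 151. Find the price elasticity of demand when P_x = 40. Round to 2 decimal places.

At P_x = 40, D = 175.825.
dD/dP_x = −993/P_x² = −0.6206.
Point elasticity E = (dD/dP_x)·(P_x/D) = -0.6206 × 40/175.825 ≈ -0.14.
|E| < 1, so demand is inelastic at this price.

-0.14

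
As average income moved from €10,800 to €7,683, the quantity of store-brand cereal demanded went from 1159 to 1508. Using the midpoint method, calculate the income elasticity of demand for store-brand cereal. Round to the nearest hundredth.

%ΔQ = (1508 − 1159)/[(1159+1508)/2] = 349/1333.5 ≈ 0.2617.
%ΔM = (7,683 − 10,800)/[(10,800+7,683)/2] = -3117/9241.5 ≈ -0.3373.
E_I = %ΔQ/%ΔM ≈ -0.78.
E_I < 0: inferior good.

-0.78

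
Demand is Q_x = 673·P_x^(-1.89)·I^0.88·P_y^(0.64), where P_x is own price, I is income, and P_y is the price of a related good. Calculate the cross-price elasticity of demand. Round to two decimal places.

For a Cobb–Douglas (constant-elasticity) form Q_x = A·P_y^α·…, the elasticity with respect to P_y equals the exponent α at every point.
Here the exponent on P_y is 0.64, so the cross-price elasticity of demand is 0.64.

0.64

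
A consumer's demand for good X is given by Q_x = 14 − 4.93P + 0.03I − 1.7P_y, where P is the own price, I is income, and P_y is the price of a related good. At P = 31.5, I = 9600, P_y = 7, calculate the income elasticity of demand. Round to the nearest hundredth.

2.14

Substituting, Q_x = 14 − 4.93(31.5) + 0.03(9600) − 1.7(7) = 14 − 155.295 + 288 − 11.9 = 134.805.
∂Q_x/∂I = +0.03, so E_I = 0.03·(9600/134.805) ≈ 2.14.
E_I > 1: normal good (luxury).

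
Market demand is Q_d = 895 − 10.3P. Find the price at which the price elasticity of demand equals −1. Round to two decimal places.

43.45

For linear demand Q_d = a − bP, E = −bP/(a − bP). |E| = 1 ⇒ bP = a − bP ⇒ P = a/(2b).
P = 895/(2·10.3) ≈ 43.45.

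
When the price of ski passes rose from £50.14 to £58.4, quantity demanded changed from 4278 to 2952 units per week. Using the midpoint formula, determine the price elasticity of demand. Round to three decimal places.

-2.410

%Δq = (2952 − 4278)/[(4278 + 2952)/2] = -1326/3615 ≈ -0.3668.
%ΔP = (58.4 − 50.14)/[(50.14 + 58.4)/2] = 8.26/54.27 ≈ 0.1522.
Arc elasticity E = %Δq/%ΔP ≈ -0.3668/0.1522 ≈ -2.410.
|E| > 1: demand is elastic over this range.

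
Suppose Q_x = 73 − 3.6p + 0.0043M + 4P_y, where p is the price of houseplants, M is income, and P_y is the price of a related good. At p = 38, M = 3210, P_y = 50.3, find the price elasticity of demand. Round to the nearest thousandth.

-0.905

Q_x = 73 − 3.6(38) + 0.0043(3210) + 4(50.3) = 73 − 136.8 + 13.803 + 201.2 = 151.203.
∂Q_x/∂p = −3.6, so E_p = (−3.6)·(38/151.203) ≈ -0.905.
|E_p| < 1: demand is inelastic.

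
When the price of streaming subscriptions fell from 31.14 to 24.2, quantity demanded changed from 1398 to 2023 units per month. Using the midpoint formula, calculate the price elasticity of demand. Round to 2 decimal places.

-1.46

%ΔQ = (2023 − 1398)/[(1398 + 2023)/2] = 625/1710.5 ≈ 0.3654.
%Δp = (24.2 − 31.14)/[(31.14 + 24.2)/2] = -6.94/27.67 ≈ -0.2508.
Arc elasticity E = %ΔQ/%Δp ≈ 0.3654/-0.2508 ≈ -1.46.
|E| > 1: demand is elastic over this range.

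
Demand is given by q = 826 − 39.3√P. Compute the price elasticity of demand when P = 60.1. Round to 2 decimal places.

-0.29

At P = 60.1, q = 521.3299.
dq/dP = −39.3/(2√P) = −39.3/(2·7.7524).
Point elasticity E = (dq/dP)·(P/q) = -2.5347 × 60.1/521.3299 ≈ -0.29.
|E| < 1, so demand is inelastic at this price.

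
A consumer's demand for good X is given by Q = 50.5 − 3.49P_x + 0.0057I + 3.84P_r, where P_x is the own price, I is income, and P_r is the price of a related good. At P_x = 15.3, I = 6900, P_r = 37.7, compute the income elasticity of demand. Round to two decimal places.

0.22

Evaluating quantity at (P_x, I, P_r) gives Q = 50.5 − 3.49(15.3) + 0.0057(6900) + 3.84(37.7) = 50.5 − 53.397 + 39.33 + 144.768 = 181.201.
∂Q/∂I = +0.0057, so E_I = 0.0057·(6900/181.201) ≈ 0.22.
E_I ∈ (0,1): normal good (necessity).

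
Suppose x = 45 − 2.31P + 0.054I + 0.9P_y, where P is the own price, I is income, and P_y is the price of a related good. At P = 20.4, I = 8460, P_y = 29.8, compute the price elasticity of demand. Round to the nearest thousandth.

Evaluating quantity at (P, I, P_y) gives x = 45 − 2.31(20.4) + 0.054(8460) + 0.9(29.8) = 45 − 47.124 + 456.84 + 26.82 = 481.536.
∂x/∂P = −2.31, so E_p = (−2.31)·(20.4/481.536) ≈ -0.098.
|E_p| < 1: demand is inelastic.

-0.098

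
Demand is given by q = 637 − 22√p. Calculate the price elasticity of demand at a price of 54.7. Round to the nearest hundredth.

At p = 54.7, q = 474.2892.
dq/dp = −22/(2√p) = −22/(2·7.3959).
Point elasticity E = (dq/dp)·(p/q) = -1.4873 × 54.7/474.2892 ≈ -0.17.
|E| < 1, so demand is inelastic at this price.

-0.17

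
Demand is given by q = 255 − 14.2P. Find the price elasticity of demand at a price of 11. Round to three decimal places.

At P = 11, q = 98.8.
dq/dP = −14.2.
Point elasticity E = (dq/dP)·(P/q) = -14.2 × 11/98.8 ≈ -1.581.
|E| > 1, so demand is elastic at this price.

-1.581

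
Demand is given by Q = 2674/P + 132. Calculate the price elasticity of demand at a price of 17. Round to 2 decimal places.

-0.54

At P = 17, Q = 289.2941.
dQ/dP = −2674/P² = −9.2526.
Point elasticity E = (dQ/dP)·(P/Q) = -9.2526 × 17/289.2941 ≈ -0.54.
|E| < 1, so demand is inelastic at this price.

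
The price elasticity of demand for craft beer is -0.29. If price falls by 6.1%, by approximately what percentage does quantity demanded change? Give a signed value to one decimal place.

1.8

%ΔQ ≈ E × %ΔP = (-0.29) × (-6.1%) ≈ 1.8%.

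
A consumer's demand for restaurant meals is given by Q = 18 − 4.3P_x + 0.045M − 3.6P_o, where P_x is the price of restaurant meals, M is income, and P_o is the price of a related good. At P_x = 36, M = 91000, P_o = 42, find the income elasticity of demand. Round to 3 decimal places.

First evaluate Q: 18 − 4.3(36) + 0.045(91000) − 3.6(42) = 18 − 154.8 + 4095 − 151.2 = 3807.
∂Q/∂M = +0.045, so E_I = 0.045·(91000/3807) ≈ 1.076.
E_I > 1: normal good (luxury).

1.076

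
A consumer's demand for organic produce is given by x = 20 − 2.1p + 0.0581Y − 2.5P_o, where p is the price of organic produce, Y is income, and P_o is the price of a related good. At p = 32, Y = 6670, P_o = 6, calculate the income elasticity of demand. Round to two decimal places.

First evaluate x: 20 − 2.1(32) + 0.0581(6670) − 2.5(6) = 20 − 67.2 + 387.527 − 15 = 325.327.
∂x/∂Y = +0.0581, so E_I = 0.0581·(6670/325.327) ≈ 1.19.
E_I > 1: normal good (luxury).

1.19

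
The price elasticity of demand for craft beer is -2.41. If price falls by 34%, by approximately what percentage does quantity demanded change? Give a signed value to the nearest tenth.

81.9

%ΔQ ≈ E × %ΔP = (-2.41) × (-34%) ≈ 81.9%.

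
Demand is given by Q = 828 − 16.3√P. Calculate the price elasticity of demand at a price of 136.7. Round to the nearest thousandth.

-0.149

At P = 136.7, Q = 637.4224.
dQ/dP = −16.3/(2√P) = −16.3/(2·11.6919).
Point elasticity E = (dQ/dP)·(P/Q) = -0.6971 × 136.7/637.4224 ≈ -0.149.
|E| < 1, so demand is inelastic at this price.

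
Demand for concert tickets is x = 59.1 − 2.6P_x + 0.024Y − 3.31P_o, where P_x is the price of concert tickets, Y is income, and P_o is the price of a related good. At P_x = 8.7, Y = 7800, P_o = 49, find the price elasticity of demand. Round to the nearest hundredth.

x = 59.1 − 2.6(8.7) + 0.024(7800) − 3.31(49) = 59.1 − 22.62 + 187.2 − 162.19 = 61.49.
∂x/∂P_x = −2.6, so E_p = (−2.6)·(8.7/61.49) ≈ -0.37.
|E_p| < 1: demand is inelastic.

-0.37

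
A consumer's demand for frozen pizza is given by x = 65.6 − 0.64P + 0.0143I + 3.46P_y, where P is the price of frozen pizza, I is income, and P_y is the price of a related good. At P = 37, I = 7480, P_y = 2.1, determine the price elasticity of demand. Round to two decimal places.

First evaluate x: 65.6 − 0.64(37) + 0.0143(7480) + 3.46(2.1) = 65.6 − 23.68 + 106.964 + 7.266 = 156.15.
∂x/∂P = −0.64, so E_p = (−0.64)·(37/156.15) ≈ -0.15.
|E_p| < 1: demand is inelastic.

-0.15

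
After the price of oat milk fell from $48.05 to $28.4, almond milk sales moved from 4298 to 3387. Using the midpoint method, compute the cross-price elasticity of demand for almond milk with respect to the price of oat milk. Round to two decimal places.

%ΔQ_x = (3387 − 4298)/[(4298+3387)/2] = -911/3842.5 ≈ -0.2371.
%ΔP_y = (28.4 − 48.05)/[(48.05+28.4)/2] ≈ -0.5141.
E_xy = -0.2371/-0.5141 ≈ 0.46.
E_xy > 0, so almond milk and oat milk are substitutes.

0.46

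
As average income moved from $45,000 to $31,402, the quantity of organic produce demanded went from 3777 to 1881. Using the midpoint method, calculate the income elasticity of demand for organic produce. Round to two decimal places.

%ΔQ = (1881 − 3777)/[(3777+1881)/2] = -1896/2829 ≈ -0.6702.
%ΔY = (31,402 − 45,000)/[(45,000+31,402)/2] = -13598/38201 ≈ -0.3560.
E_I = %ΔQ/%ΔY ≈ 1.88.
E_I > 1: normal good (luxury).

1.88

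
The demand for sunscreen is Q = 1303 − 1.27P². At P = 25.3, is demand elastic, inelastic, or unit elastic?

elastic

At P = 25.3, Q = 490.0857.
dQ/dP = −2·1.27·P = −64.262.
Point elasticity E = (dQ/dP)·(P/Q) = -64.262 × 25.3/490.0857 ≈ -3.317.
|E| ≈ 3.317 > 1, so demand is elastic.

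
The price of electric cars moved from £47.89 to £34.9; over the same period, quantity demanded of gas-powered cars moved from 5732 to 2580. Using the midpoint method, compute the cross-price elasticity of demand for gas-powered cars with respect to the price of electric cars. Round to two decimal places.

2.42

%ΔQ_x = (2580 − 5732)/[(5732+2580)/2] = -3152/4156 ≈ -0.7584.
%ΔP_y = (34.9 − 47.89)/[(47.89+34.9)/2] ≈ -0.3138.
E_xy = -0.7584/-0.3138 ≈ 2.42.
E_xy > 0, so gas-powered cars and electric cars are substitutes.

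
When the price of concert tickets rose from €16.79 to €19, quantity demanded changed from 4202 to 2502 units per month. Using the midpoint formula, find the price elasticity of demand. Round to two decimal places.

-4.11

%Δq = (2502 − 4202)/[(4202 + 2502)/2] = -1700/3352 ≈ -0.5072.
%Δp = (19 − 16.79)/[(16.79 + 19)/2] = 2.21/17.895 ≈ 0.1235.
Arc elasticity E = %Δq/%Δp ≈ -0.5072/0.1235 ≈ -4.11.
|E| > 1: demand is elastic over this range.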